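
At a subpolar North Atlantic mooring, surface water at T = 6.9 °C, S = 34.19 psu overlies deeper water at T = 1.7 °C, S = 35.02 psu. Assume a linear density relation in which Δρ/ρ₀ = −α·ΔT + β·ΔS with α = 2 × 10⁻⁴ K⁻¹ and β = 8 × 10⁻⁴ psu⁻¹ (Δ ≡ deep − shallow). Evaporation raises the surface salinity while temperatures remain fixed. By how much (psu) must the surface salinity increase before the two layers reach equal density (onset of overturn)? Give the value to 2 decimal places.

2.13 psu

Neutral buoyancy requires −α(T_deep − T_surf) + β(S_deep − S_surf′) = 0.
S_surf′ = S_deep − (α/β)·ΔT = 35.02 − (2 × 10⁻⁴/8 × 10⁻⁴)·(-5.2) = 36.3200 psu.
Increase required: 36.3200 − 34.19 = 2.1300 psu.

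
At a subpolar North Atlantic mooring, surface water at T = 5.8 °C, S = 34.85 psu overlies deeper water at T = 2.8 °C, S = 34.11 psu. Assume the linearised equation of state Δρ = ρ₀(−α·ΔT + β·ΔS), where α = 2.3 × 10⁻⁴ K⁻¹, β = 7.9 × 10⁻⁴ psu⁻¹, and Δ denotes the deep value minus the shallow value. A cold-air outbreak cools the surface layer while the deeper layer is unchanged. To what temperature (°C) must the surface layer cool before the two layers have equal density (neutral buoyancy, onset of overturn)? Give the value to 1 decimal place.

5.3 °C

Neutral buoyancy requires Δρ = 0, i.e. −α(T_deep − T_surf′) + β(S_deep − S_surf) = 0.
T_surf′ = T_deep − (β/α)·ΔS = 2.8 − (7.9 × 10⁻⁴/2.3 × 10⁻⁴)·(-0.74) = 5.342 °C.
Cooling required: 5.8 − (5.342) = 0.458 °C.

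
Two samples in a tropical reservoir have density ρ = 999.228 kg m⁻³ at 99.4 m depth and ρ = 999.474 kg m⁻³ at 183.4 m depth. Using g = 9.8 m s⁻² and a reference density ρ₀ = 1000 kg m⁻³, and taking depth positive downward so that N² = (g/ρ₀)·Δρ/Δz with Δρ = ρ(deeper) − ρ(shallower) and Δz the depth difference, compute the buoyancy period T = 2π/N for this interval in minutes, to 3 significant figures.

19.5 min

Δρ = 999.474 − 999.228 = 0.246 kg m⁻³ over Δz = 183.4 − 99.4 = 84 m.
N² = (9.8/1000) × (0.246/84) = 2.8700 × 10⁻⁵ s⁻².
N = √(2.8700 × 10⁻⁵) = 5.3572 × 10⁻³ rad s⁻¹, so T = 2π/N = 1.1728 × 10³ s = 19.547 min ≈ 19.5 min.
A positive N² confirms static stability across the interval.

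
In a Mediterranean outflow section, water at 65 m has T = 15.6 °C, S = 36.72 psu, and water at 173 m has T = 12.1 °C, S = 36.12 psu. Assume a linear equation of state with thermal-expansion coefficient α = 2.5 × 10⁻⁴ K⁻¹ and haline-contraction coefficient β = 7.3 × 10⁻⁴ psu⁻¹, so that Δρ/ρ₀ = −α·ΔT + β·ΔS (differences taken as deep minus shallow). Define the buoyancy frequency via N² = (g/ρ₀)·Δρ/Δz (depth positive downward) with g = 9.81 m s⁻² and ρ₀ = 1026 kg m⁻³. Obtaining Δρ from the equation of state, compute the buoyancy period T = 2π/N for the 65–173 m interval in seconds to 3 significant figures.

ΔT = -3.5 K, ΔS = -0.60 psu (deep − shallow).
Δρ/ρ₀ = −αΔT + βΔS = 8.75 × 10⁻⁴ − 4.38 × 10⁻⁴ = 4.37 × 10⁻⁴, so Δρ ≈ 0.4484 kg m⁻³.
N² = (g/ρ₀)·Δρ/Δz = g·(Δρ/ρ₀)/Δz = 9.81 × 4.37 × 10⁻⁴ / 108 = 3.9694 × 10⁻⁵ s⁻².
N = √(3.9694 × 10⁻⁵) = 6.3003 × 10⁻³ rad s⁻¹ → T = 2π/N = 997.28 s ≈ 997 s.

997 s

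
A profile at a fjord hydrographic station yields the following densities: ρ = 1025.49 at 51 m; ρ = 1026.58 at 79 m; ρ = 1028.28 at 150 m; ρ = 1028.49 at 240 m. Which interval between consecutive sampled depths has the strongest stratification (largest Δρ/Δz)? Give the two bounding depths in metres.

51–79 m

Compute the density gradient over each adjacent pair:
  51–79 m: Δρ/Δz = 1.09/28 = 0.039 kg m⁻⁴
  79–150 m: Δρ/Δz = 1.70/71 = 0.024 kg m⁻⁴
  150–240 m: Δρ/Δz = 0.21/90 = 2.3 × 10⁻³ kg m⁻⁴
The largest gradient is in the 51–79 m interval — the pycnocline.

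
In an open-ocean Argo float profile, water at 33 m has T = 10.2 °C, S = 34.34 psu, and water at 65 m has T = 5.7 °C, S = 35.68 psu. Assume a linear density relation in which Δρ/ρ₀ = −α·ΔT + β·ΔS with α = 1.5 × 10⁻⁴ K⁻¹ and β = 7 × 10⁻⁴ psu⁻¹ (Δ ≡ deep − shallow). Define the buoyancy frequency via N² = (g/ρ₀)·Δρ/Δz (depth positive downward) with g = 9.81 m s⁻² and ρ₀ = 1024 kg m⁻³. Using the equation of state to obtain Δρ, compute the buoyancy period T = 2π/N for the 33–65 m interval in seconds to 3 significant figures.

283 s

ΔT = -4.5 K, ΔS = +1.34 psu (deep − shallow).
Δρ/ρ₀ = −αΔT + βΔS = 6.75 × 10⁻⁴ + 9.38 × 10⁻⁴ = 1.613 × 10⁻³, so Δρ ≈ 1.652 kg m⁻³.
N² = (g/ρ₀)·Δρ/Δz = g·(Δρ/ρ₀)/Δz = 9.81 × 1.613 × 10⁻³ / 32 = 4.9449 × 10⁻⁴ s⁻².
N = √(4.9449 × 10⁻⁴) = 0.022237 rad s⁻¹ → T = 2π/N = 282.56 s ≈ 283 s.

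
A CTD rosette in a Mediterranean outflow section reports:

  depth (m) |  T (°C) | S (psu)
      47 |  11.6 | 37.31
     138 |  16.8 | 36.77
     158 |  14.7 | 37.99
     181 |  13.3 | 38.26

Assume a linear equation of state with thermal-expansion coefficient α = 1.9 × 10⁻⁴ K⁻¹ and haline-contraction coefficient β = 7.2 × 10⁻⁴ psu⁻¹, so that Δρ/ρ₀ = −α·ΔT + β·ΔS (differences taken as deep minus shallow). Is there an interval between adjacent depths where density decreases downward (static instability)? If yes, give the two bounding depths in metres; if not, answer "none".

Evaluate Δρ/ρ₀ = −αΔT + βΔS across each adjacent pair:
  47–138 m: −αΔT+βΔS = −(1.9 × 10⁻⁴)(+5.2)+(7.2 × 10⁻⁴)(-0.54) = -1.4 × 10⁻³ → UNSTABLE
  138–158 m: −αΔT+βΔS = −(1.9 × 10⁻⁴)(-2.1)+(7.2 × 10⁻⁴)(+1.22) = 1.3 × 10⁻³ → stable
  158–181 m: −αΔT+βΔS = −(1.9 × 10⁻⁴)(-1.4)+(7.2 × 10⁻⁴)(+0.27) = 4.6 × 10⁻⁴ → stable
The 47–138 m interval has Δρ < 0: lighter water underlies denser water.

47–138 m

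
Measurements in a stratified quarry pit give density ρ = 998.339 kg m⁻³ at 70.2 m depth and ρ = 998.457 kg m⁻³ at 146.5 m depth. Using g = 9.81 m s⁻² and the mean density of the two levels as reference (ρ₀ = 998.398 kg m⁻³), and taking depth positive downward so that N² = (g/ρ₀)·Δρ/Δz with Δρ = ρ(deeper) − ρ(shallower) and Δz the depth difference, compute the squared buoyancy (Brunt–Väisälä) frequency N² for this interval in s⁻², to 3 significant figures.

1.52 × 10⁻⁵ s⁻²

Δρ = 998.457 − 998.339 = 0.118 kg m⁻³ over Δz = 146.5 − 70.2 = 76.3 m.
N² = (9.81/998.398) × (0.118/76.3) = 1.5196 × 10⁻⁵ s⁻² ≈ 1.52 × 10⁻⁵ s⁻².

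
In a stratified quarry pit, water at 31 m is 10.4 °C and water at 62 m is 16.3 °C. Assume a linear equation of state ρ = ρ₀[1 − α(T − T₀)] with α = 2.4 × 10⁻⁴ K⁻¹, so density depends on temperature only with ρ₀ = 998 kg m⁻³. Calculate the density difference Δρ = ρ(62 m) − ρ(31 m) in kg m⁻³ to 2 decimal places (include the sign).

-1.41 kg m⁻³

ΔT = +5.9 K, Δρ/ρ₀ = −αΔT = -1.416 × 10⁻³.
Δρ = 998 × (-1.416 × 10⁻³) = -1.41 kg m⁻³.
Negative Δρ: lighter below, statically unstable.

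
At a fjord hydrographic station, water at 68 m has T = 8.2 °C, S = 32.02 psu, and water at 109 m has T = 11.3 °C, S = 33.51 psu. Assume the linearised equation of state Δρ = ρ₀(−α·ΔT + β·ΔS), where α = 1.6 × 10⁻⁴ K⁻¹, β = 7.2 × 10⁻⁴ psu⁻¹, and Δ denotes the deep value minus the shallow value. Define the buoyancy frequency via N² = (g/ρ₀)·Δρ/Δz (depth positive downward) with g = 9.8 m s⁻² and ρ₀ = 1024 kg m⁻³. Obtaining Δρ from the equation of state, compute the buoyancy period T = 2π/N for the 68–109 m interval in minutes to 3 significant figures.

8.92 min

ΔT = +3.1 K, ΔS = +1.49 psu (deep − shallow).
Δρ/ρ₀ = −αΔT + βΔS = -4.96 × 10⁻⁴ + 1.0728 × 10⁻³ = 5.768 × 10⁻⁴, so Δρ ≈ 0.5906 kg m⁻³.
N² = (g/ρ₀)·Δρ/Δz = g·(Δρ/ρ₀)/Δz = 9.8 × 5.768 × 10⁻⁴ / 41 = 1.3787 × 10⁻⁴ s⁻².
N = √(1.3787 × 10⁻⁴) = 0.011742 rad s⁻¹ → T = 2π/N = 535.10 s = 8.9183 min ≈ 8.92 min.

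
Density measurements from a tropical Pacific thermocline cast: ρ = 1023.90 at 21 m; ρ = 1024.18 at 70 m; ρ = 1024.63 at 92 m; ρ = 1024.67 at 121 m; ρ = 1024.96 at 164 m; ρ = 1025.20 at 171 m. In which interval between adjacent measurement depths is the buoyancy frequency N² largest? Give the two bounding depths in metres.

164–171 m

Compute the density gradient over each adjacent pair:
  21–70 m: Δρ/Δz = 0.28/49 = 5.7 × 10⁻³ kg m⁻⁴
  70–92 m: Δρ/Δz = 0.45/22 = 0.020 kg m⁻⁴
  92–121 m: Δρ/Δz = 0.04/29 = 1.4 × 10⁻³ kg m⁻⁴
  121–164 m: Δρ/Δz = 0.29/43 = 6.7 × 10⁻³ kg m⁻⁴
  164–171 m: Δρ/Δz = 0.24/7 = 0.034 kg m⁻⁴
The largest gradient is in the 164–171 m interval — the pycnocline.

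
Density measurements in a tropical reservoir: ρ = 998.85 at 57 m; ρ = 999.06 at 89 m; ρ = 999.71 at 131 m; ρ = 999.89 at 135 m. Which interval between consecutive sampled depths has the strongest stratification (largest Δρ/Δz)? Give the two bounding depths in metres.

131–135 m

Compute the density gradient over each adjacent pair:
  57–89 m: Δρ/Δz = 0.21/32 = 6.6 × 10⁻³ kg m⁻⁴
  89–131 m: Δρ/Δz = 0.65/42 = 0.015 kg m⁻⁴
  131–135 m: Δρ/Δz = 0.18/4 = 0.045 kg m⁻⁴
The largest gradient is in the 131–135 m interval — the pycnocline.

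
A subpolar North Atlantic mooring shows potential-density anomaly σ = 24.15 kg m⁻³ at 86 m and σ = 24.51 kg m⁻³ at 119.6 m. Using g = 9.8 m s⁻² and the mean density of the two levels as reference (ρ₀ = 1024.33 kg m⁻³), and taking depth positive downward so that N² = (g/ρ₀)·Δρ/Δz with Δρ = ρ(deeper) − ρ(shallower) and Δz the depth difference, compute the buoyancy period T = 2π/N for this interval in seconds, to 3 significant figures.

621 s

Δρ = 1024.51 − 1024.15 = 0.36 kg m⁻³ over Δz = 119.6 − 86 = 33.6 m.
N² = (9.8/1024.33) × (0.36/33.6) = 1.0251 × 10⁻⁴ s⁻².
N = √(1.0251 × 10⁻⁴) = 0.010125 rad s⁻¹, so T = 2π/N = 620.56 s ≈ 621 s.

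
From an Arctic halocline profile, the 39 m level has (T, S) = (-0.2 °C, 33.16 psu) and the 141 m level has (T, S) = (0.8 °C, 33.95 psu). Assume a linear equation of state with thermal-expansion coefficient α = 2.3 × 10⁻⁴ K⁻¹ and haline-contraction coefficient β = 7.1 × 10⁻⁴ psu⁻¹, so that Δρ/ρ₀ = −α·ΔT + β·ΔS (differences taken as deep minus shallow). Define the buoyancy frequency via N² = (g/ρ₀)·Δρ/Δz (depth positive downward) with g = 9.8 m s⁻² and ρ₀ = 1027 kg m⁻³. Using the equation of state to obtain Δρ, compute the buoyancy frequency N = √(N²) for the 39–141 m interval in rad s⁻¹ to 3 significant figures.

5.64 × 10⁻³ rad s⁻¹

ΔT = +1.0 K, ΔS = +0.79 psu (deep − shallow).
Δρ/ρ₀ = −αΔT + βΔS = -2.30 × 10⁻⁴ + 5.609 × 10⁻⁴ = 3.309 × 10⁻⁴, so Δρ ≈ 0.3398 kg m⁻³.
N² = (g/ρ₀)·Δρ/Δz = g·(Δρ/ρ₀)/Δz = 9.8 × 3.309 × 10⁻⁴ / 102 = 3.1792 × 10⁻⁵ s⁻².
N = √(3.1792 × 10⁻⁵) = 5.6384 × 10⁻³ rad s⁻¹ ≈ 5.64 × 10⁻³ rad s⁻¹.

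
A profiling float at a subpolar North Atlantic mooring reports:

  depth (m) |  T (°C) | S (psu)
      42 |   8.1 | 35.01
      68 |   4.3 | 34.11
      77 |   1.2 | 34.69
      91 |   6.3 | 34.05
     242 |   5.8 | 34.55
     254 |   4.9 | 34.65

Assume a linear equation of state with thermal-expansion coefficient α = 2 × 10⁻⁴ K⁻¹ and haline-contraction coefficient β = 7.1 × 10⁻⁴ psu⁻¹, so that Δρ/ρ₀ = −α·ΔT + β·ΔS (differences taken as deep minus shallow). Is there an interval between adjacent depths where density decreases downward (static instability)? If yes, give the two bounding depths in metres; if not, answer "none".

77–91 m

Evaluate Δρ/ρ₀ = −αΔT + βΔS across each adjacent pair:
  42–68 m: −αΔT+βΔS = −(2 × 10⁻⁴)(-3.8)+(7.1 × 10⁻⁴)(-0.90) = 1.2 × 10⁻⁴ → stable
  68–77 m: −αΔT+βΔS = −(2 × 10⁻⁴)(-3.1)+(7.1 × 10⁻⁴)(+0.58) = 1.0 × 10⁻³ → stable
  77–91 m: −αΔT+βΔS = −(2 × 10⁻⁴)(+5.1)+(7.1 × 10⁻⁴)(-0.64) = -1.5 × 10⁻³ → UNSTABLE
  91–242 m: −αΔT+βΔS = −(2 × 10⁻⁴)(-0.5)+(7.1 × 10⁻⁴)(+0.50) = 4.6 × 10⁻⁴ → stable
  242–254 m: −αΔT+βΔS = −(2 × 10⁻⁴)(-0.9)+(7.1 × 10⁻⁴)(+0.10) = 2.5 × 10⁻⁴ → stable
The 77–91 m interval has Δρ < 0: lighter water underlies denser water.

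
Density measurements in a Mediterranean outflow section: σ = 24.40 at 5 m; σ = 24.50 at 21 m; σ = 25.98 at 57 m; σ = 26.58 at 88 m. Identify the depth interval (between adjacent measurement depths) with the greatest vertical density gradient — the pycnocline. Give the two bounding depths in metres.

Compute the density gradient over each adjacent pair:
  5–21 m: Δρ/Δz = 0.10/16 = 6.3 × 10⁻³ kg m⁻⁴
  21–57 m: Δρ/Δz = 1.48/36 = 0.041 kg m⁻⁴
  57–88 m: Δρ/Δz = 0.60/31 = 0.019 kg m⁻⁴
The largest gradient is in the 21–57 m interval — the pycnocline.

21–57 m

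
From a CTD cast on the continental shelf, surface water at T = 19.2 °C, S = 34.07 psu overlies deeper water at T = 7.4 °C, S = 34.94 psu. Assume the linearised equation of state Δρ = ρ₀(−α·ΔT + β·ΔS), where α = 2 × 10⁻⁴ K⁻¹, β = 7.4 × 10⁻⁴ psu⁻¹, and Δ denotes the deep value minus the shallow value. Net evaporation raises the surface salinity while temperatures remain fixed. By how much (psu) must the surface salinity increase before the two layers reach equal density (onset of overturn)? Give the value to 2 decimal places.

4.06 psu

Neutral buoyancy requires −α(T_deep − T_surf) + β(S_deep − S_surf′) = 0.
S_surf′ = S_deep − (α/β)·ΔT = 34.94 − (2 × 10⁻⁴/7.4 × 10⁻⁴)·(-11.8) = 38.1292 psu.
Increase required: 38.1292 − 34.07 = 4.0592 psu.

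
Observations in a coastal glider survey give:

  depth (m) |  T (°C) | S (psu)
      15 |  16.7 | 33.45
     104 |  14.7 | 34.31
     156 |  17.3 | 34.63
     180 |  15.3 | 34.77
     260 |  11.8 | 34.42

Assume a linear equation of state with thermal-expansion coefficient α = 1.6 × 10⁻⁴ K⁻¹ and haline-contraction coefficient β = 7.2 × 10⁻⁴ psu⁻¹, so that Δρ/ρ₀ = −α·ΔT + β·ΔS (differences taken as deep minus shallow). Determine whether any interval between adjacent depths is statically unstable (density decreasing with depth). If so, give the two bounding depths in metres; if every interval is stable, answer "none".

104–156 m

Evaluate Δρ/ρ₀ = −αΔT + βΔS across each adjacent pair:
  15–104 m: −αΔT+βΔS = −(1.6 × 10⁻⁴)(-2.0)+(7.2 × 10⁻⁴)(+0.86) = 9.4 × 10⁻⁴ → stable
  104–156 m: −αΔT+βΔS = −(1.6 × 10⁻⁴)(+2.6)+(7.2 × 10⁻⁴)(+0.32) = -1.9 × 10⁻⁴ → UNSTABLE
  156–180 m: −αΔT+βΔS = −(1.6 × 10⁻⁴)(-2.0)+(7.2 × 10⁻⁴)(+0.14) = 4.2 × 10⁻⁴ → stable
  180–260 m: −αΔT+βΔS = −(1.6 × 10⁻⁴)(-3.5)+(7.2 × 10⁻⁴)(-0.35) = 3.1 × 10⁻⁴ → stable
The 104–156 m interval has Δρ < 0: lighter water underlies denser water.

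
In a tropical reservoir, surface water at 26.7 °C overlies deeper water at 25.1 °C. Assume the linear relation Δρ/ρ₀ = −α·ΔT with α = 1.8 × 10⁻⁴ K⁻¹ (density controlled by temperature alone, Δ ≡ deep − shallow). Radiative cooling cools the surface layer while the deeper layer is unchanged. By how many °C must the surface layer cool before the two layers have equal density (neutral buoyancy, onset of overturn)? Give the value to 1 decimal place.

With temperature the only control, equal density requires T_surf′ = T_deep.
T_surf′ = 25.1 °C.
Cooling required: 26.7 − 25.1 = 1.6 °C.

1.6 °C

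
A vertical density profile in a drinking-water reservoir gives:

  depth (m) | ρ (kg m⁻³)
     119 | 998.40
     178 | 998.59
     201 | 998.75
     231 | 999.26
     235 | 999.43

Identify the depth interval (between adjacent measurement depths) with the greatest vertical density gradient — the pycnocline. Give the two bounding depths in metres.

Compute the density gradient over each adjacent pair:
  119–178 m: Δρ/Δz = 0.19/59 = 3.2 × 10⁻³ kg m⁻⁴
  178–201 m: Δρ/Δz = 0.16/23 = 7.0 × 10⁻³ kg m⁻⁴
  201–231 m: Δρ/Δz = 0.51/30 = 0.017 kg m⁻⁴
  231–235 m: Δρ/Δz = 0.17/4 = 0.043 kg m⁻⁴
The largest gradient is in the 231–235 m interval — the pycnocline.

231–235 m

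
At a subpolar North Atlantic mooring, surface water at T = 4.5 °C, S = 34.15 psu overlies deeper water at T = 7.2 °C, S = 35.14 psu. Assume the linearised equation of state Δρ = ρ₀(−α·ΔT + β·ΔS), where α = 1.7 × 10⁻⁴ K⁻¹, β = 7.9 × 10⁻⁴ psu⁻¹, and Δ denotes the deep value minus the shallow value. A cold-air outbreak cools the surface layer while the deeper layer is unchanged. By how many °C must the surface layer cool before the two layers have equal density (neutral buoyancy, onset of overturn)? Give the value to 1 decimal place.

1.9 °C

Neutral buoyancy requires Δρ = 0, i.e. −α(T_deep − T_surf′) + β(S_deep − S_surf) = 0.
T_surf′ = T_deep − (β/α)·ΔS = 7.2 − (7.9 × 10⁻⁴/1.7 × 10⁻⁴)·(+0.99) = 2.599 °C.
Cooling required: 4.5 − (2.599) = 1.901 °C.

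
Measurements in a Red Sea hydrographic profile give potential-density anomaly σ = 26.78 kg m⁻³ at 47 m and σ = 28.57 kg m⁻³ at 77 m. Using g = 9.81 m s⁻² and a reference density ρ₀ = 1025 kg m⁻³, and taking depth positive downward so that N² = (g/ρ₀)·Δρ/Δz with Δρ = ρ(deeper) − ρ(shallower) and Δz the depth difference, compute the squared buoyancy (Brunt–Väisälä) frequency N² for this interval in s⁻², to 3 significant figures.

Δρ = 1028.57 − 1026.78 = 1.79 kg m⁻³ over Δz = 77 − 47 = 30 m.
N² = (9.81/1025) × (1.79/30) = 5.7105 × 10⁻⁴ s⁻² ≈ 5.71 × 10⁻⁴ s⁻².

5.71 × 10⁻⁴ s⁻²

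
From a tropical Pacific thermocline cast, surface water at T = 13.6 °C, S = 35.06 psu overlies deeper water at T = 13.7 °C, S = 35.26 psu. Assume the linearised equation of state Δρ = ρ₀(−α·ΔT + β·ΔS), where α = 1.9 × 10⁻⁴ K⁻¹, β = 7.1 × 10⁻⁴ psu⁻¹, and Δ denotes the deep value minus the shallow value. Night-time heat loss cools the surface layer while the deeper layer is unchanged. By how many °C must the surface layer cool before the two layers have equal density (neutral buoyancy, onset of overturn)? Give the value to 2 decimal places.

Neutral buoyancy requires Δρ = 0, i.e. −α(T_deep − T_surf′) + β(S_deep − S_surf) = 0.
T_surf′ = T_deep − (β/α)·ΔS = 13.7 − (7.1 × 10⁻⁴/1.9 × 10⁻⁴)·(+0.20) = 12.9526 °C.
Cooling required: 13.6 − (12.9526) = 0.6474 °C.

0.65 °C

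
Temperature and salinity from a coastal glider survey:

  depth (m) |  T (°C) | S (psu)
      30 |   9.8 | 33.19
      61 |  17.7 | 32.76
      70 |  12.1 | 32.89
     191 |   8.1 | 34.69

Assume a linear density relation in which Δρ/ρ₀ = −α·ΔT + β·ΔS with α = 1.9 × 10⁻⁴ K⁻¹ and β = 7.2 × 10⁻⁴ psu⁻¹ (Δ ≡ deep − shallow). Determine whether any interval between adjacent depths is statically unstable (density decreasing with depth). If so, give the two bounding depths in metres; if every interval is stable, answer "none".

Evaluate Δρ/ρ₀ = −αΔT + βΔS across each adjacent pair:
  30–61 m: −αΔT+βΔS = −(1.9 × 10⁻⁴)(+7.9)+(7.2 × 10⁻⁴)(-0.43) = -1.8 × 10⁻³ → UNSTABLE
  61–70 m: −αΔT+βΔS = −(1.9 × 10⁻⁴)(-5.6)+(7.2 × 10⁻⁴)(+0.13) = 1.2 × 10⁻³ → stable
  70–191 m: −αΔT+βΔS = −(1.9 × 10⁻⁴)(-4.0)+(7.2 × 10⁻⁴)(+1.80) = 2.1 × 10⁻³ → stable
The 30–61 m interval has Δρ < 0: lighter water underlies denser water.

30–61 m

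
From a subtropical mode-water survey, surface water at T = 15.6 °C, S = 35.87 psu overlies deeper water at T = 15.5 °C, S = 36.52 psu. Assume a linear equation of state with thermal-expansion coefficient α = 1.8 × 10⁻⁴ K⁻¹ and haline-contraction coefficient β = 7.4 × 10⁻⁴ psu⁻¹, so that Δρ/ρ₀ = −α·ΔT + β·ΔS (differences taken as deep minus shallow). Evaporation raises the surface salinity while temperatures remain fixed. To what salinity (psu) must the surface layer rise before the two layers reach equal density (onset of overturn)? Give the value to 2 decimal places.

36.54 psu

Neutral buoyancy requires −α(T_deep − T_surf) + β(S_deep − S_surf′) = 0.
S_surf′ = S_deep − (α/β)·ΔT = 36.52 − (1.8 × 10⁻⁴/7.4 × 10⁻⁴)·(-0.1) = 36.5443 psu.
Increase required: 36.5443 − 35.87 = 0.6743 psu.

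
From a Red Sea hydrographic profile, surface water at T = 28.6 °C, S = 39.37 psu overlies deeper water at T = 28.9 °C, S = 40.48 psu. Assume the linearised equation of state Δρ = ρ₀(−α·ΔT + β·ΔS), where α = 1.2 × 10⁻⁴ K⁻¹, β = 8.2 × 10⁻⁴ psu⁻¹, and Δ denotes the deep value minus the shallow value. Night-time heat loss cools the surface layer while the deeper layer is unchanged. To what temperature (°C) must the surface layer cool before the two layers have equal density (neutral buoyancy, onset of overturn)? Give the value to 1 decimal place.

Neutral buoyancy requires Δρ = 0, i.e. −α(T_deep − T_surf′) + β(S_deep − S_surf) = 0.
T_surf′ = T_deep − (β/α)·ΔS = 28.9 − (8.2 × 10⁻⁴/1.2 × 10⁻⁴)·(+1.11) = 21.315 °C.
Cooling required: 28.6 − (21.315) = 7.285 °C.

21.3 °C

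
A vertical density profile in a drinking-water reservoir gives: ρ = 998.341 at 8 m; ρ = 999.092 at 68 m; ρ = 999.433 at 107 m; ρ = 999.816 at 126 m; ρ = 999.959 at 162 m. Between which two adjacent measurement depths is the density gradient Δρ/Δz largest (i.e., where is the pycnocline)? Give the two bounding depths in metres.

107–126 m

Compute the density gradient over each adjacent pair:
  8–68 m: Δρ/Δz = 0.751/60 = 0.013 kg m⁻⁴
  68–107 m: Δρ/Δz = 0.341/39 = 8.7 × 10⁻³ kg m⁻⁴
  107–126 m: Δρ/Δz = 0.383/19 = 0.020 kg m⁻⁴
  126–162 m: Δρ/Δz = 0.143/36 = 4.0 × 10⁻³ kg m⁻⁴
The largest gradient is in the 107–126 m interval — the pycnocline.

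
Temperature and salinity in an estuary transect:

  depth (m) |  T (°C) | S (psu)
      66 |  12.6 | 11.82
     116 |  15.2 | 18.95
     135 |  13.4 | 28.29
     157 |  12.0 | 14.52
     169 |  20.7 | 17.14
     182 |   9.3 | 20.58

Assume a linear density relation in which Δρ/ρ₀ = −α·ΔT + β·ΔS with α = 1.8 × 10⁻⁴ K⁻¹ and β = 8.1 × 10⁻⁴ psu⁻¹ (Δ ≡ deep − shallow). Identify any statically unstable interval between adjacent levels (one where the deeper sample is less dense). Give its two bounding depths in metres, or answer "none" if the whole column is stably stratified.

135–157 m

Evaluate Δρ/ρ₀ = −αΔT + βΔS across each adjacent pair:
  66–116 m: −αΔT+βΔS = −(1.8 × 10⁻⁴)(+2.6)+(8.1 × 10⁻⁴)(+7.13) = 5.3 × 10⁻³ → stable
  116–135 m: −αΔT+βΔS = −(1.8 × 10⁻⁴)(-1.8)+(8.1 × 10⁻⁴)(+9.34) = 7.9 × 10⁻³ → stable
  135–157 m: −αΔT+βΔS = −(1.8 × 10⁻⁴)(-1.4)+(8.1 × 10⁻⁴)(-13.77) = -0.011 → UNSTABLE
  157–169 m: −αΔT+βΔS = −(1.8 × 10⁻⁴)(+8.7)+(8.1 × 10⁻⁴)(+2.62) = 5.6 × 10⁻⁴ → stable
  169–182 m: −αΔT+βΔS = −(1.8 × 10⁻⁴)(-11.4)+(8.1 × 10⁻⁴)(+3.44) = 4.8 × 10⁻³ → stable
The 135–157 m interval has Δρ < 0: lighter water underlies denser water.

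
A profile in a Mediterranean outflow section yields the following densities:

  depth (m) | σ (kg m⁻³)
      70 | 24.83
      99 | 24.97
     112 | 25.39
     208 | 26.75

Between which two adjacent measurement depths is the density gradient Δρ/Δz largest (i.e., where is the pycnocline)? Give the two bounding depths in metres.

Compute the density gradient over each adjacent pair:
  70–99 m: Δρ/Δz = 0.14/29 = 4.8 × 10⁻³ kg m⁻⁴
  99–112 m: Δρ/Δz = 0.42/13 = 0.032 kg m⁻⁴
  112–208 m: Δρ/Δz = 1.36/96 = 0.014 kg m⁻⁴
The largest gradient is in the 99–112 m interval — the pycnocline.

99–112 m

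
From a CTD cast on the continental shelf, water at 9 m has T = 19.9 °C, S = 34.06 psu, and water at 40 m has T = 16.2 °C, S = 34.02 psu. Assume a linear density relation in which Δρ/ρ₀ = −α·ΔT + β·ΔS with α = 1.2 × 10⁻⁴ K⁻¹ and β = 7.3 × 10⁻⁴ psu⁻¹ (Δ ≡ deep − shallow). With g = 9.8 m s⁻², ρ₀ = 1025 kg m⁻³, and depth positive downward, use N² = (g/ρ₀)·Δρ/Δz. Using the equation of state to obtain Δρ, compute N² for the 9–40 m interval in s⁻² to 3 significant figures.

ΔT = -3.7 K, ΔS = -0.04 psu (deep − shallow).
Δρ/ρ₀ = −αΔT + βΔS = 4.44 × 10⁻⁴ − 2.92 × 10⁻⁵ = 4.148 × 10⁻⁴, so Δρ ≈ 0.4252 kg m⁻³.
N² = (g/ρ₀)·Δρ/Δz = g·(Δρ/ρ₀)/Δz = 9.8 × 4.148 × 10⁻⁴ / 31 = 1.3113 × 10⁻⁴ s⁻² ≈ 1.31 × 10⁻⁴ s⁻².

1.31 × 10⁻⁴ s⁻²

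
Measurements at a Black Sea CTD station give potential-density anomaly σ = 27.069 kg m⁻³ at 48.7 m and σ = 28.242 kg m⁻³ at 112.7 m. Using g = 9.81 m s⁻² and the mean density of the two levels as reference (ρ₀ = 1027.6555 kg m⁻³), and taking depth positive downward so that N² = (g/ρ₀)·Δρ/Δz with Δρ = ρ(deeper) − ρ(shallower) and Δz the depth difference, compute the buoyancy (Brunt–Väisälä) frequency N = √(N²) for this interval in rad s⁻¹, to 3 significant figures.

0.0132 rad s⁻¹

Δρ = 1028.242 − 1027.069 = 1.173 kg m⁻³ over Δz = 112.7 − 48.7 = 64 m.
N² = (9.81/1027.6555) × (1.173/64) = 1.7496 × 10⁻⁴ s⁻².
N = √(1.7496 × 10⁻⁴) = 0.013227 rad s⁻¹ ≈ 0.0132 rad s⁻¹.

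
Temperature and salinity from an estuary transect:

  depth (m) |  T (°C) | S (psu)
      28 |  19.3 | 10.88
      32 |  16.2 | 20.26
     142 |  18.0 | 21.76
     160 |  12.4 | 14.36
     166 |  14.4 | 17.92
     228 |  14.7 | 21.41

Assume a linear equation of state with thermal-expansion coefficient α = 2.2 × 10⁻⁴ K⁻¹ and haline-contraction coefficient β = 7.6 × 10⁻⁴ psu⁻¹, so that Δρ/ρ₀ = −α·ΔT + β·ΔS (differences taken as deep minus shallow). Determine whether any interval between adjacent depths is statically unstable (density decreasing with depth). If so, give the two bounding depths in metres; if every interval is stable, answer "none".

Evaluate Δρ/ρ₀ = −αΔT + βΔS across each adjacent pair:
  28–32 m: −αΔT+βΔS = −(2.2 × 10⁻⁴)(-3.1)+(7.6 × 10⁻⁴)(+9.38) = 7.8 × 10⁻³ → stable
  32–142 m: −αΔT+βΔS = −(2.2 × 10⁻⁴)(+1.8)+(7.6 × 10⁻⁴)(+1.50) = 7.4 × 10⁻⁴ → stable
  142–160 m: −αΔT+βΔS = −(2.2 × 10⁻⁴)(-5.6)+(7.6 × 10⁻⁴)(-7.40) = -4.4 × 10⁻³ → UNSTABLE
  160–166 m: −αΔT+βΔS = −(2.2 × 10⁻⁴)(+2.0)+(7.6 × 10⁻⁴)(+3.56) = 2.3 × 10⁻³ → stable
  166–228 m: −αΔT+βΔS = −(2.2 × 10⁻⁴)(+0.3)+(7.6 × 10⁻⁴)(+3.49) = 2.6 × 10⁻³ → stable
The 142–160 m interval has Δρ < 0: lighter water underlies denser water.

142–160 m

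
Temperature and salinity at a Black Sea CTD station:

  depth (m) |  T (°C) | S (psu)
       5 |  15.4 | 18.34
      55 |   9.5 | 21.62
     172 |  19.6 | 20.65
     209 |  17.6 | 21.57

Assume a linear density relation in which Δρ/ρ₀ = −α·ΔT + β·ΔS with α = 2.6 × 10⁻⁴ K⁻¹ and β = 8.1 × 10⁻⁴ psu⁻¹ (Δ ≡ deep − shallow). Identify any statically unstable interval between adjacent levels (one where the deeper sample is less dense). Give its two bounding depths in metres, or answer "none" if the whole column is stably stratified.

55–172 m

Evaluate Δρ/ρ₀ = −αΔT + βΔS across each adjacent pair:
  5–55 m: −αΔT+βΔS = −(2.6 × 10⁻⁴)(-5.9)+(8.1 × 10⁻⁴)(+3.28) = 4.2 × 10⁻³ → stable
  55–172 m: −αΔT+βΔS = −(2.6 × 10⁻⁴)(+10.1)+(8.1 × 10⁻⁴)(-0.97) = -3.4 × 10⁻³ → UNSTABLE
  172–209 m: −αΔT+βΔS = −(2.6 × 10⁻⁴)(-2.0)+(8.1 × 10⁻⁴)(+0.92) = 1.3 × 10⁻³ → stable
The 55–172 m interval has Δρ < 0: lighter water underlies denser water.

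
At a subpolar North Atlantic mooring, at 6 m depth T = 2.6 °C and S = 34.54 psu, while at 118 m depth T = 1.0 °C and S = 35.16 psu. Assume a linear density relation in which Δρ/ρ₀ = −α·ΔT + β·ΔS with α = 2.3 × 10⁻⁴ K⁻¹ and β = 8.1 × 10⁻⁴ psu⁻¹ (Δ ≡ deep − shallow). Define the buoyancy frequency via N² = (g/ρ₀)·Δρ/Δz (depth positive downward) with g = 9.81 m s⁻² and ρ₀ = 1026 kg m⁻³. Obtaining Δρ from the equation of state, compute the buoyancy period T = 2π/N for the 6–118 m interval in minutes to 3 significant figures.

ΔT = -1.6 K, ΔS = +0.62 psu (deep − shallow).
Δρ/ρ₀ = −αΔT + βΔS = 3.68 × 10⁻⁴ + 5.022 × 10⁻⁴ = 8.702 × 10⁻⁴, so Δρ ≈ 0.8928 kg m⁻³.
N² = (g/ρ₀)·Δρ/Δz = g·(Δρ/ρ₀)/Δz = 9.81 × 8.702 × 10⁻⁴ / 112 = 7.6220 × 10⁻⁵ s⁻².
N = √(7.6220 × 10⁻⁵) = 8.7304 × 10⁻³ rad s⁻¹ → T = 2π/N = 719.69 s = 11.995 min ≈ 12.0 min.

12.0 min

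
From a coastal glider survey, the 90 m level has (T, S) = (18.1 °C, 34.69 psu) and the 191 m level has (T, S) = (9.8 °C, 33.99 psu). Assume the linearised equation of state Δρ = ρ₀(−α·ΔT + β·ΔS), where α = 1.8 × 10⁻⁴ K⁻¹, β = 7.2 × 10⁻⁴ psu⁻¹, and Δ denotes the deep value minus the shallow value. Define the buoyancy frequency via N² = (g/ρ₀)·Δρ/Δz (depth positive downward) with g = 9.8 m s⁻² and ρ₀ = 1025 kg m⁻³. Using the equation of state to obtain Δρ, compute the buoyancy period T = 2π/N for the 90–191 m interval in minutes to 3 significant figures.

ΔT = -8.3 K, ΔS = -0.70 psu (deep − shallow).
Δρ/ρ₀ = −αΔT + βΔS = 1.494 × 10⁻³ − 5.04 × 10⁻⁴ = 9.90 × 10⁻⁴, so Δρ ≈ 1.015 kg m⁻³.
N² = (g/ρ₀)·Δρ/Δz = g·(Δρ/ρ₀)/Δz = 9.8 × 9.90 × 10⁻⁴ / 101 = 9.6059 × 10⁻⁵ s⁻².
N = √(9.6059 × 10⁻⁵) = 9.8010 × 10⁻³ rad s⁻¹ → T = 2π/N = 641.08 s = 10.685 min ≈ 10.7 min.

10.7 min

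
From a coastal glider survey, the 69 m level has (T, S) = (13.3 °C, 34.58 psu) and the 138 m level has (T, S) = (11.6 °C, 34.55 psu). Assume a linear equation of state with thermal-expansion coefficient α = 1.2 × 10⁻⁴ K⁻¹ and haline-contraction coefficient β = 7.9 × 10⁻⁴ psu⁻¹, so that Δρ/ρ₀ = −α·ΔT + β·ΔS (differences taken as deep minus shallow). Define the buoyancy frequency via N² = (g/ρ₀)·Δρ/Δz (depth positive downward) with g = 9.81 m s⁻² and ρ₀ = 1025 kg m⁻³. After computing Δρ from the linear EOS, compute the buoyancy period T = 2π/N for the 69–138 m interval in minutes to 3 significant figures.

20.7 min

ΔT = -1.7 K, ΔS = -0.03 psu (deep − shallow).
Δρ/ρ₀ = −αΔT + βΔS = 2.04 × 10⁻⁴ − 2.37 × 10⁻⁵ = 1.803 × 10⁻⁴, so Δρ ≈ 0.1848 kg m⁻³.
N² = (g/ρ₀)·Δρ/Δz = g·(Δρ/ρ₀)/Δz = 9.81 × 1.803 × 10⁻⁴ / 69 = 2.5634 × 10⁻⁵ s⁻².
N = √(2.5634 × 10⁻⁵) = 5.0630 × 10⁻³ rad s⁻¹ → T = 2π/N = 1.2410 × 10³ s = 20.683 min ≈ 20.7 min.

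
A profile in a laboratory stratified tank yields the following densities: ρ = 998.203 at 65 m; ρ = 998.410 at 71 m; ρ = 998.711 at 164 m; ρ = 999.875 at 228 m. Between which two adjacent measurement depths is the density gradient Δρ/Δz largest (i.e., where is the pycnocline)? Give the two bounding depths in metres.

Compute the density gradient over each adjacent pair:
  65–71 m: Δρ/Δz = 0.207/6 = 0.034 kg m⁻⁴
  71–164 m: Δρ/Δz = 0.301/93 = 3.2 × 10⁻³ kg m⁻⁴
  164–228 m: Δρ/Δz = 1.164/64 = 0.018 kg m⁻⁴
The largest gradient is in the 65–71 m interval — the pycnocline.

65–71 m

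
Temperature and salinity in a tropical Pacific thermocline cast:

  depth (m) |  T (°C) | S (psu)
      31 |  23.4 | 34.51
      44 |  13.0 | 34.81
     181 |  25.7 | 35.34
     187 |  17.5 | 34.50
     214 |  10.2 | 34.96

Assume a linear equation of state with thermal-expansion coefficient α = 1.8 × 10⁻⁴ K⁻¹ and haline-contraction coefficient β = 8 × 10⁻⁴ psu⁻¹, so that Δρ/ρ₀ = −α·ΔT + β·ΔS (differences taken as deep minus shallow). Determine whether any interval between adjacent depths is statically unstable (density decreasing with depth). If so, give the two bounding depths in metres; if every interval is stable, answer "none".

44–181 m

Evaluate Δρ/ρ₀ = −αΔT + βΔS across each adjacent pair:
  31–44 m: −αΔT+βΔS = −(1.8 × 10⁻⁴)(-10.4)+(8 × 10⁻⁴)(+0.30) = 2.1 × 10⁻³ → stable
  44–181 m: −αΔT+βΔS = −(1.8 × 10⁻⁴)(+12.7)+(8 × 10⁻⁴)(+0.53) = -1.9 × 10⁻³ → UNSTABLE
  181–187 m: −αΔT+βΔS = −(1.8 × 10⁻⁴)(-8.2)+(8 × 10⁻⁴)(-0.84) = 8.0 × 10⁻⁴ → stable
  187–214 m: −αΔT+βΔS = −(1.8 × 10⁻⁴)(-7.3)+(8 × 10⁻⁴)(+0.46) = 1.7 × 10⁻³ → stable
The 44–181 m interval has Δρ < 0: lighter water underlies denser water.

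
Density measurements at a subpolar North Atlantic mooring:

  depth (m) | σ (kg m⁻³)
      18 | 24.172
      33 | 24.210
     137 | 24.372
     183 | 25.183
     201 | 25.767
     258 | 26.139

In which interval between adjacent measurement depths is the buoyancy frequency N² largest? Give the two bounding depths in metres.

183–201 m

Compute the density gradient over each adjacent pair:
  18–33 m: Δρ/Δz = 0.038/15 = 2.5 × 10⁻³ kg m⁻⁴
  33–137 m: Δρ/Δz = 0.162/104 = 1.6 × 10⁻³ kg m⁻⁴
  137–183 m: Δρ/Δz = 0.811/46 = 0.018 kg m⁻⁴
  183–201 m: Δρ/Δz = 0.584/18 = 0.032 kg m⁻⁴
  201–258 m: Δρ/Δz = 0.372/57 = 6.5 × 10⁻³ kg m⁻⁴
The largest gradient is in the 183–201 m interval — the pycnocline.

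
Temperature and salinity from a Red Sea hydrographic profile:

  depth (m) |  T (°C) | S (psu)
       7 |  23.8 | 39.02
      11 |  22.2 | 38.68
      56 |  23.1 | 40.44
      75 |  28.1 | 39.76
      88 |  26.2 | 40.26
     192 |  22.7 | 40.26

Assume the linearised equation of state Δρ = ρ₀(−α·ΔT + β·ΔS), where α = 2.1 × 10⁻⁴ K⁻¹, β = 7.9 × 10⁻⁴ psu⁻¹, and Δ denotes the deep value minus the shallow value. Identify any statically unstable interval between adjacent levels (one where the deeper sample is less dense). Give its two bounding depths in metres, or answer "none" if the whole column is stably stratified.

56–75 m

Evaluate Δρ/ρ₀ = −αΔT + βΔS across each adjacent pair:
  7–11 m: −αΔT+βΔS = −(2.1 × 10⁻⁴)(-1.6)+(7.9 × 10⁻⁴)(-0.34) = 6.7 × 10⁻⁵ → stable
  11–56 m: −αΔT+βΔS = −(2.1 × 10⁻⁴)(+0.9)+(7.9 × 10⁻⁴)(+1.76) = 1.2 × 10⁻³ → stable
  56–75 m: −αΔT+βΔS = −(2.1 × 10⁻⁴)(+5.0)+(7.9 × 10⁻⁴)(-0.68) = -1.6 × 10⁻³ → UNSTABLE
  75–88 m: −αΔT+βΔS = −(2.1 × 10⁻⁴)(-1.9)+(7.9 × 10⁻⁴)(+0.50) = 7.9 × 10⁻⁴ → stable
  88–192 m: −αΔT+βΔS = −(2.1 × 10⁻⁴)(-3.5)+(7.9 × 10⁻⁴)(+0.00) = 7.3 × 10⁻⁴ → stable
The 56–75 m interval has Δρ < 0: lighter water underlies denser water.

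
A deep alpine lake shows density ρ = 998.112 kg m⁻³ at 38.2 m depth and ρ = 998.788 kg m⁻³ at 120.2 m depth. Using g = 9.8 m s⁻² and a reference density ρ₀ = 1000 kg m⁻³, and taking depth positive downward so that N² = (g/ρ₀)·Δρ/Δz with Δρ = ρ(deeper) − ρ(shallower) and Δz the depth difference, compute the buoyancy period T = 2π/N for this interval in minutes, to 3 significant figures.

Δρ = 998.788 − 998.112 = 0.676 kg m⁻³ over Δz = 120.2 − 38.2 = 82 m.
N² = (9.8/1000) × (0.676/82) = 8.0790 × 10⁻⁵ s⁻².
N = √(8.0790 × 10⁻⁵) = 8.9883 × 10⁻³ rad s⁻¹, so T = 2π/N = 699.04 s = 11.651 min ≈ 11.7 min.

11.7 min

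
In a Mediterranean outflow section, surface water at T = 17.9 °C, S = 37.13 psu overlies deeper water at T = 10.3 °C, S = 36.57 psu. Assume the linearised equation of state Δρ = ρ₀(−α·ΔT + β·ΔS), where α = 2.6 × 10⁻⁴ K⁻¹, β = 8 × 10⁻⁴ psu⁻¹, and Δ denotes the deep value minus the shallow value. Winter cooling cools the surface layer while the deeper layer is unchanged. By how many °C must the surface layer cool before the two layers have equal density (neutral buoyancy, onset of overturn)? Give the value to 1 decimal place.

Neutral buoyancy requires Δρ = 0, i.e. −α(T_deep − T_surf′) + β(S_deep − S_surf) = 0.
T_surf′ = T_deep − (β/α)·ΔS = 10.3 − (8 × 10⁻⁴/2.6 × 10⁻⁴)·(-0.56) = 12.023 °C.
Cooling required: 17.9 − (12.023) = 5.877 °C.

5.9 °C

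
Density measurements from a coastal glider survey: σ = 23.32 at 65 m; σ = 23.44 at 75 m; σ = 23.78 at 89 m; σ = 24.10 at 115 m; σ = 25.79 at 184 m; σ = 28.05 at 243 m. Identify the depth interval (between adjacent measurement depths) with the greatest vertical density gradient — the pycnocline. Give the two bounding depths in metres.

Compute the density gradient over each adjacent pair:
  65–75 m: Δρ/Δz = 0.12/10 = 0.012 kg m⁻⁴
  75–89 m: Δρ/Δz = 0.34/14 = 0.024 kg m⁻⁴
  89–115 m: Δρ/Δz = 0.32/26 = 0.012 kg m⁻⁴
  115–184 m: Δρ/Δz = 1.69/69 = 0.024 kg m⁻⁴
  184–243 m: Δρ/Δz = 2.26/59 = 0.038 kg m⁻⁴
The largest gradient is in the 184–243 m interval — the pycnocline.

184–243 m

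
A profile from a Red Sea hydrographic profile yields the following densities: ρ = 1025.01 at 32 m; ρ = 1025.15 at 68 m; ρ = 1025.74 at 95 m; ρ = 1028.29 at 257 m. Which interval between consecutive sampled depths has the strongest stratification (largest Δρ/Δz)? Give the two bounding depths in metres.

68–95 m

Compute the density gradient over each adjacent pair:
  32–68 m: Δρ/Δz = 0.14/36 = 3.9 × 10⁻³ kg m⁻⁴
  68–95 m: Δρ/Δz = 0.59/27 = 0.022 kg m⁻⁴
  95–257 m: Δρ/Δz = 2.55/162 = 0.016 kg m⁻⁴
The largest gradient is in the 68–95 m interval — the pycnocline.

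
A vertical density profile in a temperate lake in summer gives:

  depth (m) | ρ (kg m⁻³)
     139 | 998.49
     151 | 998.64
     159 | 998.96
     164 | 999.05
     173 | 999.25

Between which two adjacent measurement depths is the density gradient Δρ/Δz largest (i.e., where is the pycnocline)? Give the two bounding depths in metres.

151–159 m

Compute the density gradient over each adjacent pair:
  139–151 m: Δρ/Δz = 0.15/12 = 0.012 kg m⁻⁴
  151–159 m: Δρ/Δz = 0.32/8 = 0.040 kg m⁻⁴
  159–164 m: Δρ/Δz = 0.09/5 = 0.018 kg m⁻⁴
  164–173 m: Δρ/Δz = 0.20/9 = 0.022 kg m⁻⁴
The largest gradient is in the 151–159 m interval — the pycnocline.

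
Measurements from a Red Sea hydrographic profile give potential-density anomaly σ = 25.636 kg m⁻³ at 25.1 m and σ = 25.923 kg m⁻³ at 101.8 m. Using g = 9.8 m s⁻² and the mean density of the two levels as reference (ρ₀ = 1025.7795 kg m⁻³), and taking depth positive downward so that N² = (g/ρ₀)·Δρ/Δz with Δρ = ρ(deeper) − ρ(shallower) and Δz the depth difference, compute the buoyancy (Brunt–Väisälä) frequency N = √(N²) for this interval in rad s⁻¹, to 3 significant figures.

Δρ = 1025.923 − 1025.636 = 0.287 kg m⁻³ over Δz = 101.8 − 25.1 = 76.7 m.
N² = (9.8/1025.7795) × (0.287/76.7) = 3.5749 × 10⁻⁵ s⁻².
N = √(3.5749 × 10⁻⁵) = 5.9790 × 10⁻³ rad s⁻¹ ≈ 5.98 × 10⁻³ rad s⁻¹.
Since Δρ > 0 the layer is stably stratified.

5.98 × 10⁻³ rad s⁻¹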